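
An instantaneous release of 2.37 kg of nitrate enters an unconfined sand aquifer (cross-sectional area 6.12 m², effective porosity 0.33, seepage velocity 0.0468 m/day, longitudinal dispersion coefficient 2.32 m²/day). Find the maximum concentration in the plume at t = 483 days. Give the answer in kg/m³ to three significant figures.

0.00989 kg/m³

The peak of an instantaneous 1D plume sits at x = vt; there the Gaussian factor is 1 and C_max = M/(n_e·A·√(4πDt)), where n_e·A is the pore area the mass is dissolved in.
√(4πDt) = √(4π × 2.32 × 483) = 118.7 m, so C_max = 2.37/(0.33 × 6.12 × 118.7) = 0.00989 kg/m³.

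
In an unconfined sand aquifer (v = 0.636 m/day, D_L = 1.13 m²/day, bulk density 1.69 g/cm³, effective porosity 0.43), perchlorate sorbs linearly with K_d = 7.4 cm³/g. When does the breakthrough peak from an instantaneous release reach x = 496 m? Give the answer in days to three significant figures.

23400 days

Retardation factor R = 1 + ρ_b·K_d/n = 1 + 1.69 × 7.4/0.43 = 30.08.
Sorption retards both mechanisms: v_R = v/R = 0.02114 m/day, D_R = D/R = 0.03757 m²/day.
Peak time from v_R²t² + 2D_R t − x² = 0: t = (√(D_R² + v_R²x²) − D_R)/v_R².
√(D_R² + v_R²x²) = √(0.03757² + 0.02114² × 496²) = 10.49; v_R² = 0.0004469.
t = (10.49 − 0.03757)/0.0004469 = 23400 days.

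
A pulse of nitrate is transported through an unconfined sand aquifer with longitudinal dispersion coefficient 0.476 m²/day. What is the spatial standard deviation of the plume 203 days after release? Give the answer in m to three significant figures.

13.9 m

Dispersive spreading gives a Gaussian with σ² = 2Dt; advection only shifts the center.
σ = √(2 × 0.476 × 203) = 13.9 m.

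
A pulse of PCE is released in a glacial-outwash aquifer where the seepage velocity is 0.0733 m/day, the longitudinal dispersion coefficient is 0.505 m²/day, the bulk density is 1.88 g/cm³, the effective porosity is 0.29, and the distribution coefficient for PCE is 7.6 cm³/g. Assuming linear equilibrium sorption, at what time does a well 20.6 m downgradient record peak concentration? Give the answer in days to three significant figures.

Retardation factor R = 1 + ρ_b·K_d/n = 1 + 1.88 × 7.6/0.29 = 50.27.
Sorption retards both mechanisms: v_R = v/R = 0.001458 m/day, D_R = D/R = 0.01005 m²/day.
Peak time from v_R²t² + 2D_R t − x² = 0: t = (√(D_R² + v_R²x²) − D_R)/v_R².
√(D_R² + v_R²x²) = √(0.01005² + 0.001458² × 20.6²) = 0.03167; v_R² = 2.126e-06.
t = (0.03167 − 0.01005)/2.126e-06 = 10200 days.

10200 days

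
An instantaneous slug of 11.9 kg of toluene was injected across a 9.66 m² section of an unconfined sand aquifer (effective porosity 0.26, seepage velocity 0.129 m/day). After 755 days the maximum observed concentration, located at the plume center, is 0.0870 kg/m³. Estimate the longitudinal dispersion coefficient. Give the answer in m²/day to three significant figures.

At the plume center C_max = M/(n_e·A·√(4πDt)), so D = M²/(4πt·(n_e·A·C_max)²).
n_e·A·C_max = 0.26 × 9.66 × 0.0870 = 0.2185 kg/m.
D = 11.9²/(4π × 755 × 0.2185²) = 0.313 m²/day.

0.313 m²/day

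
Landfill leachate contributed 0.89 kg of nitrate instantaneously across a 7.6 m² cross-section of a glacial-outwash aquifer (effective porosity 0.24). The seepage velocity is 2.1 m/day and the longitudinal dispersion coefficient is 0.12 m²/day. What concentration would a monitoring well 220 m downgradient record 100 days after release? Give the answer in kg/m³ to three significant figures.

0.00495 kg/m³

For an instantaneous plane source, C(x,t) = M/(n_e·A·√(4πDt)) · exp(−(x−vt)²/(4Dt)), with n_e·A the pore (flow) area.
Plume center vt = 2.1 × 100 = 210 m, so the well at 220 m is 10 m downgradient of the peak.
√(4πDt) = 12.28 m, giving peak height M/(n_e·A·√(4πDt)) = 0.89/(0.24 × 7.6 × 12.28) = 0.03973 kg/m³.
(x−vt)²/(4Dt) = (10)²/(4 × 0.12 × 100) = 2.083; exp(−2.083) = 0.1246.
C = 0.03973 × 0.1246 = 0.00495 kg/m³.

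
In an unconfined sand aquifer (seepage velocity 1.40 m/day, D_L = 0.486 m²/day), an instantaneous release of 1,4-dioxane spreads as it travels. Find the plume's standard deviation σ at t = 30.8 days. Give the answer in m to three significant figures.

Dispersive spreading gives a Gaussian with σ² = 2Dt; advection only shifts the center.
σ = √(2 × 0.486 × 30.8) = 5.47 m.

5.47 m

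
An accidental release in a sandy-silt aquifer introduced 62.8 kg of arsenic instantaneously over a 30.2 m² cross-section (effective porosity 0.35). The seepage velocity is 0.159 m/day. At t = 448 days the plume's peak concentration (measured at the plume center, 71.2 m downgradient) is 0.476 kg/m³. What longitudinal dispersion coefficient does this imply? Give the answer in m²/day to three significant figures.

0.0277 m²/day

At the plume center C_max = M/(n_e·A·√(4πDt)), so D = M²/(4πt·(n_e·A·C_max)²).
n_e·A·C_max = 0.35 × 30.2 × 0.476 = 5.031 kg/m.
D = 62.8²/(4π × 448 × 5.031²) = 0.0277 m²/day.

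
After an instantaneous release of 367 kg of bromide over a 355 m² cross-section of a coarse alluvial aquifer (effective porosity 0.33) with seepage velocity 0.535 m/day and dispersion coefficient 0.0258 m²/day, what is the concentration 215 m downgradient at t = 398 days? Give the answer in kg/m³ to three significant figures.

For an instantaneous plane source, C(x,t) = M/(n_e·A·√(4πDt)) · exp(−(x−vt)²/(4Dt)), with n_e·A the pore (flow) area.
Plume center vt = 0.535 × 398 = 212.93 m, so the well at 215 m is 2.07 m downgradient of the peak.
√(4πDt) = 11.36 m, giving peak height M/(n_e·A·√(4πDt)) = 367/(0.33 × 355 × 11.36) = 0.2758 kg/m³.
(x−vt)²/(4Dt) = (2.07)²/(4 × 0.0258 × 398) = 0.1043; exp(−0.1043) = 0.9010.
C = 0.2758 × 0.9010 = 0.248 kg/m³.

0.248 kg/m³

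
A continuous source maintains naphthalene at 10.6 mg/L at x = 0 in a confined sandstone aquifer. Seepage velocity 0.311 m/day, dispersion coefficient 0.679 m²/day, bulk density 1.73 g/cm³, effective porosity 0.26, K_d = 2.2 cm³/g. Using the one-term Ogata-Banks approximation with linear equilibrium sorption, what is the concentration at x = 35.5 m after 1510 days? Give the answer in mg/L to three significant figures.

3.35 mg/L

Retardation factor R = 1 + ρ_b·K_d/n = 1 + 1.73 × 2.2/0.26 = 15.64.
Sorption retards both mechanisms: v_R = v/R = 0.01988 m/day, D_R = D/R = 0.04341 m²/day.
v_R·t = 0.01988 × 1510 = 30.0188 m; 2√(D_R t) = 16.19 m; argument = (35.5 − 30.0188)/16.19 = 0.3386.
C = C₀ × ½·erfc(0.3386) = 10.6 × 0.3160 = 3.35 mg/L.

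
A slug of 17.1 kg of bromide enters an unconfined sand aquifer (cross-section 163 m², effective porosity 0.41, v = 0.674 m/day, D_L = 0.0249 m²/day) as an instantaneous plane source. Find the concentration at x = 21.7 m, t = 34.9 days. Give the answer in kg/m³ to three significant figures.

0.0298 kg/m³

For an instantaneous plane source, C(x,t) = M/(n_e·A·√(4πDt)) · exp(−(x−vt)²/(4Dt)), with n_e·A the pore (flow) area.
Plume center vt = 0.674 × 34.9 = 23.5226 m, so the well at 21.7 m is 1.8226 m upgradient of the peak.
√(4πDt) = 3.305 m, giving peak height M/(n_e·A·√(4πDt)) = 17.1/(0.41 × 163 × 3.305) = 0.07742 kg/m³.
(x−vt)²/(4Dt) = (-1.8226)²/(4 × 0.0249 × 34.9) = 0.9556; exp(−0.9556) = 0.3846.
C = 0.07742 × 0.3846 = 0.0298 kg/m³.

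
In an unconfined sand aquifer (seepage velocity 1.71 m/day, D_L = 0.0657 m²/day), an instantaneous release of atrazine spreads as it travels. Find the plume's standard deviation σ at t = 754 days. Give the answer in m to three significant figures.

9.95 m

Dispersive spreading gives a Gaussian with σ² = 2Dt; advection only shifts the center.
σ = √(2 × 0.0657 × 754) = 9.95 m.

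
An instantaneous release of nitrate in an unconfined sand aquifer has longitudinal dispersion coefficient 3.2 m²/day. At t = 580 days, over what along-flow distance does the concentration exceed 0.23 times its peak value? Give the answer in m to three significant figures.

209 m

The plume is Gaussian with σ = √(2Dt) = √(2 × 3.2 × 580) = 60.93 m.
C/C_peak = exp(−Δx²/(2σ²)) = 0.23 ⇒ Δx = σ·√(−2 ln 0.23) = 60.93 × 1.714 = 104.4 m.
Width = 2Δx = 209 m.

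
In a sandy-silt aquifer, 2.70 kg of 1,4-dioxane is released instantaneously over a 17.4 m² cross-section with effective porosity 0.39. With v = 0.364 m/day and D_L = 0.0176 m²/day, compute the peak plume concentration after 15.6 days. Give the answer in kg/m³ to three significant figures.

The peak of an instantaneous 1D plume sits at x = vt; there the Gaussian factor is 1 and C_max = M/(n_e·A·√(4πDt)), where n_e·A is the pore area the mass is dissolved in.
√(4πDt) = √(4π × 0.0176 × 15.6) = 1.857 m, so C_max = 2.70/(0.39 × 17.4 × 1.857) = 0.214 kg/m³.

0.214 kg/m³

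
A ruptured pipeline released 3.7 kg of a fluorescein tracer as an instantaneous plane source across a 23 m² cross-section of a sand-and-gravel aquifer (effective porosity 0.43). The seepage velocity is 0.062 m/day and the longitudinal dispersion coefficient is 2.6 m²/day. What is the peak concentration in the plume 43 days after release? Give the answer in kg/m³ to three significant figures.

0.00998 kg/m³

The peak of an instantaneous 1D plume sits at x = vt; there the Gaussian factor is 1 and C_max = M/(n_e·A·√(4πDt)), where n_e·A is the pore area the mass is dissolved in.
√(4πDt) = √(4π × 2.6 × 43) = 37.48 m, so C_max = 3.7/(0.43 × 23 × 37.48) = 0.00998 kg/m³.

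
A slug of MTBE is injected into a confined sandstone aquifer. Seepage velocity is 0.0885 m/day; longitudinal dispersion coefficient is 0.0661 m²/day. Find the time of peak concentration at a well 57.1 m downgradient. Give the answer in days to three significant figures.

637 days

For the 1D instantaneous-source solution, setting ∂C/∂t = 0 at fixed x gives v²t² + 2Dt − x² = 0, so t = (√(D² + v²x²) − D)/v².
√(D² + v²x²) = √(0.0661² + 0.0885² × 57.1²) = 5.054; v² = 0.00783225.
t = (5.054 − 0.0661)/0.00783225 = 637 days (vs. the pure-advection estimate x/v = 645 d).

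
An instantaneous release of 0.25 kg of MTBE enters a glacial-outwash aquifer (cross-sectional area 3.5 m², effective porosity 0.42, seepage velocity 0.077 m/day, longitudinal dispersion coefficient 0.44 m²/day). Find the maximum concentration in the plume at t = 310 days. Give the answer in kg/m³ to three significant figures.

0.00411 kg/m³

The peak of an instantaneous 1D plume sits at x = vt; there the Gaussian factor is 1 and C_max = M/(n_e·A·√(4πDt)), where n_e·A is the pore area the mass is dissolved in.
√(4πDt) = √(4π × 0.44 × 310) = 41.40 m, so C_max = 0.25/(0.42 × 3.5 × 41.40) = 0.00411 kg/m³.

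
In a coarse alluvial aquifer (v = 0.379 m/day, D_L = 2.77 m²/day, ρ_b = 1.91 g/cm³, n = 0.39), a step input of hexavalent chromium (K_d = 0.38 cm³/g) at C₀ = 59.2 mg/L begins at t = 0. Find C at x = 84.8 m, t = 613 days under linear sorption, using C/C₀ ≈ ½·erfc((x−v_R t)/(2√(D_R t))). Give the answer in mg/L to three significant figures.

27.1 mg/L

Retardation factor R = 1 + ρ_b·K_d/n = 1 + 1.91 × 0.38/0.39 = 2.861.
Sorption retards both mechanisms: v_R = v/R = 0.1325 m/day, D_R = D/R = 0.9682 m²/day.
v_R·t = 0.1325 × 613 = 81.2225 m; 2√(D_R t) = 48.72 m; argument = (84.8 − 81.2225)/48.72 = 0.07343.
C = C₀ × ½·erfc(0.07343) = 59.2 × 0.4586 = 27.1 mg/L.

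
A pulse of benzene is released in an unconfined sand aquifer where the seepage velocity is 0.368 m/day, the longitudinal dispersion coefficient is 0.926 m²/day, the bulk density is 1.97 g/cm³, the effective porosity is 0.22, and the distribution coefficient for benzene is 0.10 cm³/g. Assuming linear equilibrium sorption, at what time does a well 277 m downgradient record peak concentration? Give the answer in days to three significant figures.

Retardation factor R = 1 + ρ_b·K_d/n = 1 + 1.97 × 0.10/0.22 = 1.895.
Sorption retards both mechanisms: v_R = v/R = 0.1942 m/day, D_R = D/R = 0.4887 m²/day.
Peak time from v_R²t² + 2D_R t − x² = 0: t = (√(D_R² + v_R²x²) − D_R)/v_R².
√(D_R² + v_R²x²) = √(0.4887² + 0.1942² × 277²) = 53.80; v_R² = 0.03771.
t = (53.80 − 0.4887)/0.03771 = 1410 days.

1410 days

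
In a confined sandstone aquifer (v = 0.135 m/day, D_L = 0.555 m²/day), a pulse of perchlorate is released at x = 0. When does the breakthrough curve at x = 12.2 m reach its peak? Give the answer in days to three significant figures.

For the 1D instantaneous-source solution, setting ∂C/∂t = 0 at fixed x gives v²t² + 2Dt − x² = 0, so t = (√(D² + v²x²) − D)/v².
√(D² + v²x²) = √(0.555² + 0.135² × 12.2²) = 1.738; v² = 0.018225.
t = (1.738 − 0.555)/0.018225 = 64.9 days (vs. the pure-advection estimate x/v = 90.4 d).

64.9 days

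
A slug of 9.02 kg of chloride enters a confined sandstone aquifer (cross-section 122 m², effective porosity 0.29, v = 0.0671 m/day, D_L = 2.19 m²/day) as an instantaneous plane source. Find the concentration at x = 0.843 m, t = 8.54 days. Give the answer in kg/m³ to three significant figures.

0.0166 kg/m³

For an instantaneous plane source, C(x,t) = M/(n_e·A·√(4πDt)) · exp(−(x−vt)²/(4Dt)), with n_e·A the pore (flow) area.
Plume center vt = 0.0671 × 8.54 = 0.573034 m, so the well at 0.843 m is 0.269966 m downgradient of the peak.
√(4πDt) = 15.33 m, giving peak height M/(n_e·A·√(4πDt)) = 9.02/(0.29 × 122 × 15.33) = 0.01663 kg/m³.
(x−vt)²/(4Dt) = (0.269966)²/(4 × 2.19 × 8.54) = 0.0009742; exp(−0.0009742) = 0.9990.
C = 0.01663 × 0.9990 = 0.0166 kg/m³.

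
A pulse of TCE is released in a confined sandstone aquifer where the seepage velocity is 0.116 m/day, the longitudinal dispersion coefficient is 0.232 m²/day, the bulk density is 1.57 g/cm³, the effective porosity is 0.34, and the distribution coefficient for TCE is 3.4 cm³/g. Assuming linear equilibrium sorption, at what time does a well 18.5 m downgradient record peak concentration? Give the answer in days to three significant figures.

2390 days

Retardation factor R = 1 + ρ_b·K_d/n = 1 + 1.57 × 3.4/0.34 = 16.70.
Sorption retards both mechanisms: v_R = v/R = 0.006946 m/day, D_R = D/R = 0.01389 m²/day.
Peak time from v_R²t² + 2D_R t − x² = 0: t = (√(D_R² + v_R²x²) − D_R)/v_R².
√(D_R² + v_R²x²) = √(0.01389² + 0.006946² × 18.5²) = 0.1292; v_R² = 4.825e-05.
t = (0.1292 − 0.01389)/4.825e-05 = 2390 days.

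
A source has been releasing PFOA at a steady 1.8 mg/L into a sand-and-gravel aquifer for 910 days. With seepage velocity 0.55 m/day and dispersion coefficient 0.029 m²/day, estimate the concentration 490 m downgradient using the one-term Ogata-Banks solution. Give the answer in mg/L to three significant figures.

1.67 mg/L

For a continuous step input, C/C₀ ≈ ½·erfc((x−vt)/(2√(Dt))).
vt = 0.55 × 910 = 500.5 m and 2√(Dt) = 2√(0.029 × 910) = 10.27 m.
Argument (x−vt)/(2√(Dt)) = (490 − 500.5)/10.27 = -1.022; ½·erfc(-1.022) = 0.9258.
C = 1.8 × 0.9258 = 1.67 mg/L.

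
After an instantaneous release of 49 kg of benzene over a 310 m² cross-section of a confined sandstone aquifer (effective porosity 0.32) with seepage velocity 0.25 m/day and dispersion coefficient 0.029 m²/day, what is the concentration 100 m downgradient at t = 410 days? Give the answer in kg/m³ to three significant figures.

For an instantaneous plane source, C(x,t) = M/(n_e·A·√(4πDt)) · exp(−(x−vt)²/(4Dt)), with n_e·A the pore (flow) area.
Plume center vt = 0.25 × 410 = 102.5 m, so the well at 100 m is 2.5 m upgradient of the peak.
√(4πDt) = 12.22 m, giving peak height M/(n_e·A·√(4πDt)) = 49/(0.32 × 310 × 12.22) = 0.04042 kg/m³.
(x−vt)²/(4Dt) = (-2.5)²/(4 × 0.029 × 410) = 0.1314; exp(−0.1314) = 0.8769.
C = 0.04042 × 0.8769 = 0.0354 kg/m³.

0.0354 kg/m³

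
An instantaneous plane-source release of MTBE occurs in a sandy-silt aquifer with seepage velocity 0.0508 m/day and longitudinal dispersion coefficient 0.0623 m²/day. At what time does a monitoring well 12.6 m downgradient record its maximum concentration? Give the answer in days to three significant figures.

For the 1D instantaneous-source solution, setting ∂C/∂t = 0 at fixed x gives v²t² + 2Dt − x² = 0, so t = (√(D² + v²x²) − D)/v².
√(D² + v²x²) = √(0.0623² + 0.0508² × 12.6²) = 0.6431; v² = 0.00258064.
t = (0.6431 − 0.0623)/0.00258064 = 225 days (vs. the pure-advection estimate x/v = 248 d).

225 days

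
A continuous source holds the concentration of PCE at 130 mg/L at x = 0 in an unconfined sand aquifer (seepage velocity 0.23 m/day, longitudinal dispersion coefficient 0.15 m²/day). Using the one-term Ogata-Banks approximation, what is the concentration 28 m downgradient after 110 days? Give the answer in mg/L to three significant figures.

For a continuous step input, C/C₀ ≈ ½·erfc((x−vt)/(2√(Dt))).
vt = 0.23 × 110 = 25.3 m and 2√(Dt) = 2√(0.15 × 110) = 8.124 m.
Argument (x−vt)/(2√(Dt)) = (28 − 25.3)/8.124 = 0.3323; ½·erfc(0.3323) = 0.3192.
C = 130 × 0.3192 = 41.5 mg/L.

41.5 mg/L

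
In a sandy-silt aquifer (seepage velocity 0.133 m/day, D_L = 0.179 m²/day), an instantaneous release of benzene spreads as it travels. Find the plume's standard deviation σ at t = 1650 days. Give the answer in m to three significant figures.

Dispersive spreading gives a Gaussian with σ² = 2Dt; advection only shifts the center.
σ = √(2 × 0.179 × 1650) = 24.3 m.

24.3 m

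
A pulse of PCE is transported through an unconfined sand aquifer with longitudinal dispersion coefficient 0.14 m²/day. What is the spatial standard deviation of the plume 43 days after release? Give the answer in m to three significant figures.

Dispersive spreading gives a Gaussian with σ² = 2Dt; advection only shifts the center.
σ = √(2 × 0.14 × 43) = 3.47 m.

3.47 m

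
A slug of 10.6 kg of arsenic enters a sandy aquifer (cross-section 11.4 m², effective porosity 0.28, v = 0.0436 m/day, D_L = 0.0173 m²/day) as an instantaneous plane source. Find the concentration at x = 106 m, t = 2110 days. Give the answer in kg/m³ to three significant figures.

0.0405 kg/m³

For an instantaneous plane source, C(x,t) = M/(n_e·A·√(4πDt)) · exp(−(x−vt)²/(4Dt)), with n_e·A the pore (flow) area.
Plume center vt = 0.0436 × 2110 = 91.996 m, so the well at 106 m is 14.004 m downgradient of the peak.
√(4πDt) = 21.42 m, giving peak height M/(n_e·A·√(4πDt)) = 10.6/(0.28 × 11.4 × 21.42) = 0.1550 kg/m³.
(x−vt)²/(4Dt) = (14.004)²/(4 × 0.0173 × 2110) = 1.343; exp(−1.343) = 0.2611.
C = 0.1550 × 0.2611 = 0.0405 kg/m³.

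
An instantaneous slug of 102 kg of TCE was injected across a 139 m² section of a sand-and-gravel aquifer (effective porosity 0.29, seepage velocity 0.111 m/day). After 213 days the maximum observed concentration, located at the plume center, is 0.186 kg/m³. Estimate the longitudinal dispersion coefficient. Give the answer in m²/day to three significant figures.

0.0691 m²/day

At the plume center C_max = M/(n_e·A·√(4πDt)), so D = M²/(4πt·(n_e·A·C_max)²).
n_e·A·C_max = 0.29 × 139 × 0.186 = 7.498 kg/m.
D = 102²/(4π × 213 × 7.498²) = 0.0691 m²/day.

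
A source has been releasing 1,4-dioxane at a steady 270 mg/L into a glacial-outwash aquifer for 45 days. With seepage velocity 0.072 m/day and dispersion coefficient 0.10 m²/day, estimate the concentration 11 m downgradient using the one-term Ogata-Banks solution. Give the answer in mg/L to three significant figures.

For a continuous step input, C/C₀ ≈ ½·erfc((x−vt)/(2√(Dt))).
vt = 0.072 × 45 = 3.24 m and 2√(Dt) = 2√(0.10 × 45) = 4.243 m.
Argument (x−vt)/(2√(Dt)) = (11 − 3.24)/4.243 = 1.829; ½·erfc(1.829) = 0.004846.
C = 270 × 0.004846 = 1.31 mg/L.

1.31 mg/L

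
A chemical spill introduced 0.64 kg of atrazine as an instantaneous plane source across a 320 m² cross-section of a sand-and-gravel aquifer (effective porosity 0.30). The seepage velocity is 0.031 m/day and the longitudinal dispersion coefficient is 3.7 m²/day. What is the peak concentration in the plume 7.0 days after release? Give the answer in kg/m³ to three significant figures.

0.000370 kg/m³

The peak of an instantaneous 1D plume sits at x = vt; there the Gaussian factor is 1 and C_max = M/(n_e·A·√(4πDt)), where n_e·A is the pore area the mass is dissolved in.
√(4πDt) = √(4π × 3.7 × 7.0) = 18.04 m, so C_max = 0.64/(0.30 × 320 × 18.04) = 0.000370 kg/m³.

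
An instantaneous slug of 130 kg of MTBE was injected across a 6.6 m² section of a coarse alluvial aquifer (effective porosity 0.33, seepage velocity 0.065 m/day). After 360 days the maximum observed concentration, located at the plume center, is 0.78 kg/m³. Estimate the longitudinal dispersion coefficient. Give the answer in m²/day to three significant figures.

At the plume center C_max = M/(n_e·A·√(4πDt)), so D = M²/(4πt·(n_e·A·C_max)²).
n_e·A·C_max = 0.33 × 6.6 × 0.78 = 1.699 kg/m.
D = 130²/(4π × 360 × 1.699²) = 1.29 m²/day.

1.29 m²/day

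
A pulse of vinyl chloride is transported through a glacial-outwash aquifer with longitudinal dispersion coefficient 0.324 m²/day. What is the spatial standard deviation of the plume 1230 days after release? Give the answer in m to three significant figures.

28.2 m

Dispersive spreading gives a Gaussian with σ² = 2Dt; advection only shifts the center.
σ = √(2 × 0.324 × 1230) = 28.2 m.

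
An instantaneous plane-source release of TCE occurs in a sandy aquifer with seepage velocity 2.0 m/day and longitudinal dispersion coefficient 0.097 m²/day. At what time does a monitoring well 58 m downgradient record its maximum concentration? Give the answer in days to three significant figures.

For the 1D instantaneous-source solution, setting ∂C/∂t = 0 at fixed x gives v²t² + 2Dt − x² = 0, so t = (√(D² + v²x²) − D)/v².
√(D² + v²x²) = √(0.097² + 2.0² × 58²) = 116.0; v² = 4.
t = (116.0 − 0.097)/4 = 29.0 days (vs. the pure-advection estimate x/v = 29.0 d).

29.0 days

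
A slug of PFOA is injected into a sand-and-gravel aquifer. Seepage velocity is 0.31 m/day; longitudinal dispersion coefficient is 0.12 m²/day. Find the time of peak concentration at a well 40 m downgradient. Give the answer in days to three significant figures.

For the 1D instantaneous-source solution, setting ∂C/∂t = 0 at fixed x gives v²t² + 2Dt − x² = 0, so t = (√(D² + v²x²) − D)/v².
√(D² + v²x²) = √(0.12² + 0.31² × 40²) = 12.40; v² = 0.0961.
t = (12.40 − 0.12)/0.0961 = 128 days (vs. the pure-advection estimate x/v = 129 d).

128 days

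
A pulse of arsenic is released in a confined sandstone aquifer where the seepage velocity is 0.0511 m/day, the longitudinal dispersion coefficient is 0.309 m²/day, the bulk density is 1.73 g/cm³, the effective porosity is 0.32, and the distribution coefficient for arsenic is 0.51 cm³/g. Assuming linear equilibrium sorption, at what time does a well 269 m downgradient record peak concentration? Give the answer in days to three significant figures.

Retardation factor R = 1 + ρ_b·K_d/n = 1 + 1.73 × 0.51/0.32 = 3.757.
Sorption retards both mechanisms: v_R = v/R = 0.01360 m/day, D_R = D/R = 0.08225 m²/day.
Peak time from v_R²t² + 2D_R t − x² = 0: t = (√(D_R² + v_R²x²) − D_R)/v_R².
√(D_R² + v_R²x²) = √(0.08225² + 0.01360² × 269²) = 3.659; v_R² = 0.0001850.
t = (3.659 − 0.08225)/0.0001850 = 19300 days.

19300 days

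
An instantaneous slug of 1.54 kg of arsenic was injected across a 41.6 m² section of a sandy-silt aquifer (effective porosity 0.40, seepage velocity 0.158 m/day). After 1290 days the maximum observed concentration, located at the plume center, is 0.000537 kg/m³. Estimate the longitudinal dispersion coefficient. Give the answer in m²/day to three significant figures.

At the plume center C_max = M/(n_e·A·√(4πDt)), so D = M²/(4πt·(n_e·A·C_max)²).
n_e·A·C_max = 0.40 × 41.6 × 0.000537 = 0.008936 kg/m.
D = 1.54²/(4π × 1290 × 0.008936²) = 1.83 m²/day.

1.83 m²/day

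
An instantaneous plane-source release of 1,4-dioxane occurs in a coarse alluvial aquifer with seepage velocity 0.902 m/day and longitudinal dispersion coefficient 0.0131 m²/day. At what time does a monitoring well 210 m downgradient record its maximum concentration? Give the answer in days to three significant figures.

For the 1D instantaneous-source solution, setting ∂C/∂t = 0 at fixed x gives v²t² + 2Dt − x² = 0, so t = (√(D² + v²x²) − D)/v².
√(D² + v²x²) = √(0.0131² + 0.902² × 210²) = 189.4; v² = 0.813604.
t = (189.4 − 0.0131)/0.813604 = 233 days (vs. the pure-advection estimate x/v = 233 d).

233 days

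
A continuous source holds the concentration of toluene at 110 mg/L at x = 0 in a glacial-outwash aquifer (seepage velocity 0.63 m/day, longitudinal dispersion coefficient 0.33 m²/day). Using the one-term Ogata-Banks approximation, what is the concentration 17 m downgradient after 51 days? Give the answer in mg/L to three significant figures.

109 mg/L

For a continuous step input, C/C₀ ≈ ½·erfc((x−vt)/(2√(Dt))).
vt = 0.63 × 51 = 32.13 m and 2√(Dt) = 2√(0.33 × 51) = 8.205 m.
Argument (x−vt)/(2√(Dt)) = (17 − 32.13)/8.205 = -1.844; ½·erfc(-1.844) = 0.9954.
C = 110 × 0.9954 = 109 mg/L.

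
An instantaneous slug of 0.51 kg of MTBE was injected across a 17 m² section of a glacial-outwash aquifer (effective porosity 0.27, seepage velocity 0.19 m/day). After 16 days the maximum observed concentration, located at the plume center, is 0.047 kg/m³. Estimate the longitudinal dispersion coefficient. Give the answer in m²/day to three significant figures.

0.0278 m²/day

At the plume center C_max = M/(n_e·A·√(4πDt)), so D = M²/(4πt·(n_e·A·C_max)²).
n_e·A·C_max = 0.27 × 17 × 0.047 = 0.2157 kg/m.
D = 0.51²/(4π × 16 × 0.2157²) = 0.0278 m²/day.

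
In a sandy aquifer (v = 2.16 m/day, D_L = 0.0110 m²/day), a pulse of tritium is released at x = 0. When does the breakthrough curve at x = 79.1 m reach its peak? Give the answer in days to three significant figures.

36.6 days

For the 1D instantaneous-source solution, setting ∂C/∂t = 0 at fixed x gives v²t² + 2Dt − x² = 0, so t = (√(D² + v²x²) − D)/v².
√(D² + v²x²) = √(0.0110² + 2.16² × 79.1²) = 170.9; v² = 4.6656.
t = (170.9 − 0.0110)/4.6656 = 36.6 days (vs. the pure-advection estimate x/v = 36.6 d).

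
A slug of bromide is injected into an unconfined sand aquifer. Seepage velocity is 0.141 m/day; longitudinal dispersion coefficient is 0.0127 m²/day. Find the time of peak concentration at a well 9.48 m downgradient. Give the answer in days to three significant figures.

For the 1D instantaneous-source solution, setting ∂C/∂t = 0 at fixed x gives v²t² + 2Dt − x² = 0, so t = (√(D² + v²x²) − D)/v².
√(D² + v²x²) = √(0.0127² + 0.141² × 9.48²) = 1.337; v² = 0.019881.
t = (1.337 − 0.0127)/0.019881 = 66.6 days (vs. the pure-advection estimate x/v = 67.2 d).

66.6 days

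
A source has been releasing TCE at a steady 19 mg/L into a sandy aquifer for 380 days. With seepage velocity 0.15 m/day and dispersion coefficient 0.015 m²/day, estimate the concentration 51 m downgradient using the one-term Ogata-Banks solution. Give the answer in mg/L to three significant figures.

18.3 mg/L

For a continuous step input, C/C₀ ≈ ½·erfc((x−vt)/(2√(Dt))).
vt = 0.15 × 380 = 57 m and 2√(Dt) = 2√(0.015 × 380) = 4.775 m.
Argument (x−vt)/(2√(Dt)) = (51 − 57)/4.775 = -1.257; ½·erfc(-1.257) = 0.9623.
C = 19 × 0.9623 = 18.3 mg/L.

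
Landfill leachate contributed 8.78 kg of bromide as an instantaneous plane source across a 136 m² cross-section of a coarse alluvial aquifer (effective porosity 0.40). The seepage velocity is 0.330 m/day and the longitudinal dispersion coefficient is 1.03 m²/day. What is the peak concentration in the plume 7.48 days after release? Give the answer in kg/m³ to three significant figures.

0.0164 kg/m³

The peak of an instantaneous 1D plume sits at x = vt; there the Gaussian factor is 1 and C_max = M/(n_e·A·√(4πDt)), where n_e·A is the pore area the mass is dissolved in.
√(4πDt) = √(4π × 1.03 × 7.48) = 9.840 m, so C_max = 8.78/(0.40 × 136 × 9.840) = 0.0164 kg/m³.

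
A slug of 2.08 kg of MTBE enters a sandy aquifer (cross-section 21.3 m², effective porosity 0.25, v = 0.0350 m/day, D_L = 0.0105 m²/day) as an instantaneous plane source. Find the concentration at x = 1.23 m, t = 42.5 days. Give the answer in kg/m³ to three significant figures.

For an instantaneous plane source, C(x,t) = M/(n_e·A·√(4πDt)) · exp(−(x−vt)²/(4Dt)), with n_e·A the pore (flow) area.
Plume center vt = 0.0350 × 42.5 = 1.4875 m, so the well at 1.23 m is 0.2575 m upgradient of the peak.
√(4πDt) = 2.368 m, giving peak height M/(n_e·A·√(4πDt)) = 2.08/(0.25 × 21.3 × 2.368) = 0.1650 kg/m³.
(x−vt)²/(4Dt) = (-0.2575)²/(4 × 0.0105 × 42.5) = 0.03715; exp(−0.03715) = 0.9635.
C = 0.1650 × 0.9635 = 0.159 kg/m³.

0.159 kg/m³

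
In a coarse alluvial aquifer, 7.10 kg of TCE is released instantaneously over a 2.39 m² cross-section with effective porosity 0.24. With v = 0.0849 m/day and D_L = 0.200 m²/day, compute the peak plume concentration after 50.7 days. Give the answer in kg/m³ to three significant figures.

The peak of an instantaneous 1D plume sits at x = vt; there the Gaussian factor is 1 and C_max = M/(n_e·A·√(4πDt)), where n_e·A is the pore area the mass is dissolved in.
√(4πDt) = √(4π × 0.200 × 50.7) = 11.29 m, so C_max = 7.10/(0.24 × 2.39 × 11.29) = 1.10 kg/m³.

1.10 kg/m³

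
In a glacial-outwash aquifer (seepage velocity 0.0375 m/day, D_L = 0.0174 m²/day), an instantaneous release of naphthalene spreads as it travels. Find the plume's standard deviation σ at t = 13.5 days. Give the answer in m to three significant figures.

0.685 m

Dispersive spreading gives a Gaussian with σ² = 2Dt; advection only shifts the center.
σ = √(2 × 0.0174 × 13.5) = 0.685 m.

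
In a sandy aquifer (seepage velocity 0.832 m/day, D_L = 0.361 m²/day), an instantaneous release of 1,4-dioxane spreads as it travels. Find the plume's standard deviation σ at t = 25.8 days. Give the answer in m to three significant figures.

Dispersive spreading gives a Gaussian with σ² = 2Dt; advection only shifts the center.
σ = √(2 × 0.361 × 25.8) = 4.32 m.

4.32 m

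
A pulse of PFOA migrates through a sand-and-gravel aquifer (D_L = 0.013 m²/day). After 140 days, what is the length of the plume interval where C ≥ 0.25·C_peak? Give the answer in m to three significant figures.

6.35 m

The plume is Gaussian with σ = √(2Dt) = √(2 × 0.013 × 140) = 1.908 m.
C/C_peak = exp(−Δx²/(2σ²)) = 0.25 ⇒ Δx = σ·√(−2 ln 0.25) = 1.908 × 1.665 = 3.177 m.
Width = 2Δx = 6.35 m.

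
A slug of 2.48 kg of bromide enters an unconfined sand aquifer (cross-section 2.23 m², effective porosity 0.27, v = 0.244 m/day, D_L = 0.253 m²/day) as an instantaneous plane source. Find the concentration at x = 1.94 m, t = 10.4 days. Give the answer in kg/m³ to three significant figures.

For an instantaneous plane source, C(x,t) = M/(n_e·A·√(4πDt)) · exp(−(x−vt)²/(4Dt)), with n_e·A the pore (flow) area.
Plume center vt = 0.244 × 10.4 = 2.5376 m, so the well at 1.94 m is 0.5976 m upgradient of the peak.
√(4πDt) = 5.750 m, giving peak height M/(n_e·A·√(4πDt)) = 2.48/(0.27 × 2.23 × 5.750) = 0.7163 kg/m³.
(x−vt)²/(4Dt) = (-0.5976)²/(4 × 0.253 × 10.4) = 0.03393; exp(−0.03393) = 0.9666.
C = 0.7163 × 0.9666 = 0.692 kg/m³.

0.692 kg/m³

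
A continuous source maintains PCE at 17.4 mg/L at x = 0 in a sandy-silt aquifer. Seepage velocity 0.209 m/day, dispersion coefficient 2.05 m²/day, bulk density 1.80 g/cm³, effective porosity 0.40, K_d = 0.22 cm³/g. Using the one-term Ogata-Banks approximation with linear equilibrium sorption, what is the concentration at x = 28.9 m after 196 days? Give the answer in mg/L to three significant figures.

5.91 mg/L

Retardation factor R = 1 + ρ_b·K_d/n = 1 + 1.80 × 0.22/0.40 = 1.990.
Sorption retards both mechanisms: v_R = v/R = 0.1050 m/day, D_R = D/R = 1.030 m²/day.
v_R·t = 0.1050 × 196 = 20.58 m; 2√(D_R t) = 28.42 m; argument = (28.9 − 20.58)/28.42 = 0.2928.
C = C₀ × ½·erfc(0.2928) = 17.4 × 0.3394 = 5.91 mg/L.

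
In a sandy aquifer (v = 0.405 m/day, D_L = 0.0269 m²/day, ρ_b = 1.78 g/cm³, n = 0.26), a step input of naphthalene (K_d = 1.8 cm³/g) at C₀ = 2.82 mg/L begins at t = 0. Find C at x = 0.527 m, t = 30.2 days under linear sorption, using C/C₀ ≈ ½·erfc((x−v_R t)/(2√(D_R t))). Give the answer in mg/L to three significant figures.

2.45 mg/L

Retardation factor R = 1 + ρ_b·K_d/n = 1 + 1.78 × 1.8/0.26 = 13.32.
Sorption retards both mechanisms: v_R = v/R = 0.03041 m/day, D_R = D/R = 0.002020 m²/day.
v_R·t = 0.03041 × 30.2 = 0.918382 m; 2√(D_R t) = 0.4940 m; argument = (0.527 − 0.918382)/0.4940 = -0.7923.
C = C₀ × ½·erfc(-0.7923) = 2.82 × 0.8687 = 2.45 mg/L.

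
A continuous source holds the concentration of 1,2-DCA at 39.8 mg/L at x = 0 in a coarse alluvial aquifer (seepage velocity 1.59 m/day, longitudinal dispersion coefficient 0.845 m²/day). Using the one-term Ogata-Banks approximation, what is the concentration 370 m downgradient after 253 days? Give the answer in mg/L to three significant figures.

For a continuous step input, C/C₀ ≈ ½·erfc((x−vt)/(2√(Dt))).
vt = 1.59 × 253 = 402.27 m and 2√(Dt) = 2√(0.845 × 253) = 29.24 m.
Argument (x−vt)/(2√(Dt)) = (370 − 402.27)/29.24 = -1.104; ½·erfc(-1.104) = 0.9408.
C = 39.8 × 0.9408 = 37.4 mg/L.

37.4 mg/L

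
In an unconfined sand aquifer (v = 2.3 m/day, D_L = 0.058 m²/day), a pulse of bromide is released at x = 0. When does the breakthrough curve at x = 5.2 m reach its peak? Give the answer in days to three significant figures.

2.25 days

For the 1D instantaneous-source solution, setting ∂C/∂t = 0 at fixed x gives v²t² + 2Dt − x² = 0, so t = (√(D² + v²x²) − D)/v².
√(D² + v²x²) = √(0.058² + 2.3² × 5.2²) = 11.96; v² = 5.29.
t = (11.96 − 0.058)/5.29 = 2.25 days (vs. the pure-advection estimate x/v = 2.26 d).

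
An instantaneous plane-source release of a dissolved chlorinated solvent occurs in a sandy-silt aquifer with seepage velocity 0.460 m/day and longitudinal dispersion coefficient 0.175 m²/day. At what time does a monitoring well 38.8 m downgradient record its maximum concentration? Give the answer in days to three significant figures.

83.5 days

For the 1D instantaneous-source solution, setting ∂C/∂t = 0 at fixed x gives v²t² + 2Dt − x² = 0, so t = (√(D² + v²x²) − D)/v².
√(D² + v²x²) = √(0.175² + 0.460² × 38.8²) = 17.85; v² = 0.2116.
t = (17.85 − 0.175)/0.2116 = 83.5 days (vs. the pure-advection estimate x/v = 84.3 d).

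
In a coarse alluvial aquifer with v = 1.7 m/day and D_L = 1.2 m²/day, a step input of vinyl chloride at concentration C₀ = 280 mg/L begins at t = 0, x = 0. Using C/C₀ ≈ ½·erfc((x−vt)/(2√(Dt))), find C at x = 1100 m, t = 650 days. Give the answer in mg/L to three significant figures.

154 mg/L

For a continuous step input, C/C₀ ≈ ½·erfc((x−vt)/(2√(Dt))).
vt = 1.7 × 650 = 1105 m and 2√(Dt) = 2√(1.2 × 650) = 55.86 m.
Argument (x−vt)/(2√(Dt)) = (1100 − 1105)/55.86 = -0.08951; ½·erfc(-0.08951) = 0.5504.
C = 280 × 0.5504 = 154 mg/L.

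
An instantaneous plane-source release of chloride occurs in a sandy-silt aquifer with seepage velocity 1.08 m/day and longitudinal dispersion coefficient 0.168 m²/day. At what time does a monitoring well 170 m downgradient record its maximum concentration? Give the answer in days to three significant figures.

For the 1D instantaneous-source solution, setting ∂C/∂t = 0 at fixed x gives v²t² + 2Dt − x² = 0, so t = (√(D² + v²x²) − D)/v².
√(D² + v²x²) = √(0.168² + 1.08² × 170²) = 183.6; v² = 1.1664.
t = (183.6 − 0.168)/1.1664 = 157 days (vs. the pure-advection estimate x/v = 157 d).

157 days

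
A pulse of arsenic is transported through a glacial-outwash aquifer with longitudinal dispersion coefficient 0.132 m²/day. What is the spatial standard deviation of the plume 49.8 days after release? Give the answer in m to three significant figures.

3.63 m

Dispersive spreading gives a Gaussian with σ² = 2Dt; advection only shifts the center.
σ = √(2 × 0.132 × 49.8) = 3.63 m.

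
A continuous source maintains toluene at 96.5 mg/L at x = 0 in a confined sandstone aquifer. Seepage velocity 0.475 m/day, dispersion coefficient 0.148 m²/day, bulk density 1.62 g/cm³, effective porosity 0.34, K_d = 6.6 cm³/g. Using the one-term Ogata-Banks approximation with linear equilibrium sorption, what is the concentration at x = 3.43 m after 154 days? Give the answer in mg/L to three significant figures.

15.5 mg/L

Retardation factor R = 1 + ρ_b·K_d/n = 1 + 1.62 × 6.6/0.34 = 32.45.
Sorption retards both mechanisms: v_R = v/R = 0.01464 m/day, D_R = D/R = 0.004561 m²/day.
v_R·t = 0.01464 × 154 = 2.25456 m; 2√(D_R t) = 1.676 m; argument = (3.43 − 2.25456)/1.676 = 0.7013.
C = C₀ × ½·erfc(0.7013) = 96.5 × 0.1607 = 15.5 mg/L.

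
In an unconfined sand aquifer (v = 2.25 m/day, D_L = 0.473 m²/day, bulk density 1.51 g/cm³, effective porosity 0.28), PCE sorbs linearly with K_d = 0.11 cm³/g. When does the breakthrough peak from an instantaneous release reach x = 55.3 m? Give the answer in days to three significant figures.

39.0 days

Retardation factor R = 1 + ρ_b·K_d/n = 1 + 1.51 × 0.11/0.28 = 1.593.
Sorption retards both mechanisms: v_R = v/R = 1.412 m/day, D_R = D/R = 0.2969 m²/day.
Peak time from v_R²t² + 2D_R t − x² = 0: t = (√(D_R² + v_R²x²) − D_R)/v_R².
√(D_R² + v_R²x²) = √(0.2969² + 1.412² × 55.3²) = 78.08; v_R² = 1.994.
t = (78.08 − 0.2969)/1.994 = 39.0 days.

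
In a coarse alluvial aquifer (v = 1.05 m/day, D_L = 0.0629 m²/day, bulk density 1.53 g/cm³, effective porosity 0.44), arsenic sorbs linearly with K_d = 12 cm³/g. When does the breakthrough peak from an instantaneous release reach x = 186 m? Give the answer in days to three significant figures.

7570 days

Retardation factor R = 1 + ρ_b·K_d/n = 1 + 1.53 × 12/0.44 = 42.73.
Sorption retards both mechanisms: v_R = v/R = 0.02457 m/day, D_R = D/R = 0.001472 m²/day.
Peak time from v_R²t² + 2D_R t − x² = 0: t = (√(D_R² + v_R²x²) − D_R)/v_R².
√(D_R² + v_R²x²) = √(0.001472² + 0.02457² × 186²) = 4.570; v_R² = 0.0006037.
t = (4.570 − 0.001472)/0.0006037 = 7570 days.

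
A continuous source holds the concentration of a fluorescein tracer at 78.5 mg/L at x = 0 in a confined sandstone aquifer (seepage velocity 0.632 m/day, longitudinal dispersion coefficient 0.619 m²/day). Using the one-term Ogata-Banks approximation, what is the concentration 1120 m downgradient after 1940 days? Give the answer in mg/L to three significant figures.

For a continuous step input, C/C₀ ≈ ½·erfc((x−vt)/(2√(Dt))).
vt = 0.632 × 1940 = 1226.08 m and 2√(Dt) = 2√(0.619 × 1940) = 69.31 m.
Argument (x−vt)/(2√(Dt)) = (1120 − 1226.08)/69.31 = -1.531; ½·erfc(-1.531) = 0.9848.
C = 78.5 × 0.9848 = 77.3 mg/L.

77.3 mg/L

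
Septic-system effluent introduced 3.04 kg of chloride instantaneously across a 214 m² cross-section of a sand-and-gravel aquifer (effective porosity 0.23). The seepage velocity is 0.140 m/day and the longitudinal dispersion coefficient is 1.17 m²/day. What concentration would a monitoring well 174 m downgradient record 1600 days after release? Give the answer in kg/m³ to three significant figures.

For an instantaneous plane source, C(x,t) = M/(n_e·A·√(4πDt)) · exp(−(x−vt)²/(4Dt)), with n_e·A the pore (flow) area.
Plume center vt = 0.140 × 1600 = 224 m, so the well at 174 m is 50 m upgradient of the peak.
√(4πDt) = 153.4 m, giving peak height M/(n_e·A·√(4πDt)) = 3.04/(0.23 × 214 × 153.4) = 0.0004026 kg/m³.
(x−vt)²/(4Dt) = (-50)²/(4 × 1.17 × 1600) = 0.3339; exp(−0.3339) = 0.7161.
C = 0.0004026 × 0.7161 = 0.000288 kg/m³.

0.000288 kg/m³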